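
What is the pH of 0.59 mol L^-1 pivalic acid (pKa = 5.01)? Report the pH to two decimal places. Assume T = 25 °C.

pH = 2.62

(CH3)3CCOOH ⇌ (CH3)3CCOO- + H+
Ka = 10^(−5.01) = 9.77 × 10^-6
From the ICE table, Ka = x²/(0.59 − x) = 9.77 × 10^-6.
Since Ka ≪ C₀, x ≈ √(Ka·C₀) = 2.40 × 10^-3 M.
Check: 0.41% ionized — well under 5%, approximation valid.
pH = −log[H+] = −log(2.40 × 10^-3) = 2.62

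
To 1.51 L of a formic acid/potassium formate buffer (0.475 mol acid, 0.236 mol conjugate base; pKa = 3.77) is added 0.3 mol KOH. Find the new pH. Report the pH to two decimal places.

OH- converts HCOOH to HCOO-: HCOOH → 0.175 mol, HCOO- → 0.536 mol.
pH = pKa + log([A⁻]/[HA]) = 3.77 + log(0.536/0.175) = 3.77 +0.486

pH = 4.26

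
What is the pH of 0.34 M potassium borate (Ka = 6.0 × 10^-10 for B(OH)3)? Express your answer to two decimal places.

pH = 11.38

B(OH)4- is the conjugate base of the weak acid B(OH)3.
Kb = Kw/Ka = 1.0×10^-14 / 6.0 × 10^-10 = 1.67 × 10^-5
From the ICE table, Kb = [OH-]²/(0.34 − [OH-]) = 1.67 × 10^-5.
Neglecting [OH-] in the denominator: [OH-] = √(1.67 × 10^-5 × 0.34) = 2.38 × 10^-3 M
Check: 0.7% ionized — well under 5%, approximation valid.
pOH = 2.62, so pH = 14.00 − pOH = 11.38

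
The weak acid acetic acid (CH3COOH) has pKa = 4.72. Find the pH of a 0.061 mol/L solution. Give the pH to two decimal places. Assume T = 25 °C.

pH = 2.97

CH3COOH ⇌ CH3COO- + H+
Ka = 10^(−4.72) = 1.91 × 10^-5
Ka = x²/(0.061 − x) = 1.91 × 10^-5
Neglecting x in the denominator: x = √(1.91 × 10^-5 × 0.061) = 1.08 × 10^-3 M
pH = −log(1.08 × 10^-3) = 2.97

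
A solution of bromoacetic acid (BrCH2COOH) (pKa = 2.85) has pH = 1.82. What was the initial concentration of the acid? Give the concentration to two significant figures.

[H+] = 10^(-1.82) = 1.51 × 10^-2 M = x
Ka = 10^(−2.85) = 1.41 × 10^-3
Ka = x²/(C₀ − x) ⇒ C₀ = x + x²/Ka
C₀ = 1.51 × 10^-2 + (1.51 × 10^-2)²/(1.41 × 10^-3) = 1.77 × 10^-1 M

C₀ = 1.8 × 10^-1 M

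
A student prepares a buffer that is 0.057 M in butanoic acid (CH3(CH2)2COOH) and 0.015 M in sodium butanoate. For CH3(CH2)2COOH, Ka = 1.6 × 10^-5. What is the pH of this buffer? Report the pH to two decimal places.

pKa = −log(1.6 × 10^-5) = 4.796
Henderson–Hasselbalch: pH = pKa + log([CH3(CH2)2COO-]/[CH3(CH2)2COOH]) = 4.796 + log(0.015/0.057)
pH = 4.796 + (-0.580) = 4.22

pH = 4.22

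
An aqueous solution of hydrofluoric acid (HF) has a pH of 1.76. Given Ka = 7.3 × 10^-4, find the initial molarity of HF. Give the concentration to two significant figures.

C₀ = 4.3 × 10^-1 M

[H+] = 10^(-1.76) = 1.74 × 10^-2 M = x
Ka = x²/(C₀ − x) ⇒ C₀ = x + x²/Ka
C₀ = 1.74 × 10^-2 + (1.74 × 10^-2)²/(7.3 × 10^-4) = 4.32 × 10^-1 M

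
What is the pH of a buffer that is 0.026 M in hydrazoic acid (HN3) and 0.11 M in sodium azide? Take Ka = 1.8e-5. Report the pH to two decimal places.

pH = 5.37

pKa = −log(1.8 × 10^-5) = 4.745
Henderson–Hasselbalch: pH = pKa + log([N3-]/[HN3]) = 4.745 + log(0.11/0.026)
pH = 4.745 + (+0.626) = 5.37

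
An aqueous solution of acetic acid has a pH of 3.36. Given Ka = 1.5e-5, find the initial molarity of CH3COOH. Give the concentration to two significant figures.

[H+] = 10^(-3.36) = 4.37 × 10^-4 M = x
Ka = x²/(C₀ − x) ⇒ C₀ = x + x²/Ka
C₀ = 4.37 × 10^-4 + (4.37 × 10^-4)²/(1.5 × 10^-5) = 1.32 × 10^-2 M

C₀ = 1.3 × 10^-2 M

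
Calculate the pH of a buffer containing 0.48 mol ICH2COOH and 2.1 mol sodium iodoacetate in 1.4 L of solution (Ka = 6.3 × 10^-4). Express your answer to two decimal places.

pH = 3.84

pKa = −log(6.3 × 10^-4) = 3.201
pH = pKa + log([A⁻]/[HA]) = 3.201 + log(2.1/0.48)
pH = 3.201 + (+0.641) = 3.84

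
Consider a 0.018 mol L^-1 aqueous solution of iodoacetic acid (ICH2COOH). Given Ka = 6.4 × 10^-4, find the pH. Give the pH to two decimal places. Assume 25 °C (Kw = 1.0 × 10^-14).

pH = 2.51

ICH2COOH ⇌ ICH2COO- + H+
Let x = [H+] at equilibrium. Ka = x²/(0.018 − x).
Here C₀/Ka ≈ 28.1, so the small-x approximation fails. Use the quadratic:
x = [−0.00064 + √(0.00064² + 4.61e-05)]/2 = 3.09 × 10^-3 M
pH = −log[H+] = −log(3.09 × 10^-3) = 2.51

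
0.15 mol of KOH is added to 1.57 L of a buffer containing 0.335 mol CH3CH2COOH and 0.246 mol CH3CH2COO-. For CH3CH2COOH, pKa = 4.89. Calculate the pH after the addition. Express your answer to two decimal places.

pH = 5.22

OH- converts CH3CH2COOH to CH3CH2COO-: CH3CH2COOH → 0.185 mol, CH3CH2COO- → 0.396 mol.
pH = pKa + log(n_CH3CH2COO-/n_CH3CH2COOH) = 4.89 + log(0.396/0.185) = 4.89 + (+0.331)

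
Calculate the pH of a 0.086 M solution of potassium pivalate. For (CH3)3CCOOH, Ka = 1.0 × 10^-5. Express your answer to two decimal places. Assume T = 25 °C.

pH = 8.97

(CH3)3CCOO- is the conjugate base of the weak acid (CH3)3CCOOH.
Kb = Kw/Ka = 1.0×10^-14 / 1.0 × 10^-5 = 1.00 × 10^-9
Kb = [OH-]²/(0.086 − [OH-]) = 1.00 × 10^-9
Neglecting [OH-] in the denominator: [OH-] = √(1.00 × 10^-9 × 0.086) = 9.27 × 10^-6 M
([OH-]/C₀ = 0.011% < 5%, so the approximation holds.)
pOH = 5.03, so pH = 14.00 − pOH = 8.97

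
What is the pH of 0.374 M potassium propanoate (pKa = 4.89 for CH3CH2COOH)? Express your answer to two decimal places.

pH = 9.23

CH3CH2COO- is the conjugate base of the weak acid CH3CH2COOH.
Ka = 10^(−4.89) = 1.29 × 10^-5
Kb = Kw/Ka = 1.0×10^-14 / 1.29 × 10^-5 = 7.75 × 10^-10
From the ICE table, Kb = x²/(0.374 − x) = 7.75 × 10^-10.
Neglecting x in the denominator: x = √(7.75 × 10^-10 × 0.374) = 1.70 × 10^-5 M
pOH = 4.77, so pH = 14.00 − pOH = 9.23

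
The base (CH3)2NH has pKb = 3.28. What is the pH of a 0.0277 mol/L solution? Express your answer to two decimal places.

(CH3)2NH + H2O ⇌ (CH3)2NH2+ + OH-
Kb = 10^(−3.28) = 5.25 × 10^-4
Let x = [OH-] at equilibrium. Kb = x²/(0.0277 − x).
The 5% rule fails; solving x² + Kb·x − Kb·C₀ = 0 exactly:
x = (−Kb + √(Kb² + 4·Kb·C₀))/2 = 3.56 × 10^-3 M
pOH = 2.45, so pH = 14.00 − pOH = 11.55

pH = 11.55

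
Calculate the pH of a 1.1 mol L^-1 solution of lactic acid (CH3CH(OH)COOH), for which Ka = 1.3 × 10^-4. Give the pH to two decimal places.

CH3CH(OH)COOH ⇌ CH3CH(OH)COO- + H+
From the ICE table, Ka = [H+]²/(1.1 − [H+]) = 1.3 × 10^-4.
Since Ka ≪ C₀, [H+] ≈ √(Ka·C₀) = 1.20 × 10^-2 M.
([H+]/C₀ = 1.1% < 5%, so the approximation holds.)
pH = −log[H+] = −log(1.20 × 10^-2) = 1.92

pH = 1.92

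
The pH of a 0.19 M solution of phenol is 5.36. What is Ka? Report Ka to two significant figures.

[H+] = 10^(-5.36) = 4.37 × 10^-6 M
At equilibrium [HA] = 0.19 − 4.37 × 10^-6 = 1.90 × 10^-1 M
Ka = [H+][A-]/[HA] = (4.37 × 10^-6)² / 1.90 × 10^-1 = 1.0 × 10^-10

Ka = 1.0 × 10^-10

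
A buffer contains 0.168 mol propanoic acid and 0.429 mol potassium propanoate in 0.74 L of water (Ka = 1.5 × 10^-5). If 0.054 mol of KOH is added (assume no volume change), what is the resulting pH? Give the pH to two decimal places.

OH- converts CH3CH2COOH to CH3CH2COO-: CH3CH2COOH → 0.114 mol, CH3CH2COO- → 0.483 mol.
pKa = −log(1.5 × 10^-5) = 4.824
pH = pKa + log([A⁻]/[HA]) = 4.824 + log(0.483/0.114) = 4.824 +0.627

pH = 5.45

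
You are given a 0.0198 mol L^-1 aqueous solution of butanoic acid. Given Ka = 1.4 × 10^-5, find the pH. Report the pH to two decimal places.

pH = 3.28

CH3(CH2)2COOH ⇌ CH3(CH2)2COO- + H+
Ka = [H+]²/(0.0198 − [H+]) = 1.4 × 10^-5
Since Ka ≪ C₀, [H+] ≈ √(Ka·C₀) = 5.26 × 10^-4 M.
Check: 2.7% ionized — well under 5%, approximation valid.
pH = −log[H+] = −log(5.26 × 10^-4) = 3.28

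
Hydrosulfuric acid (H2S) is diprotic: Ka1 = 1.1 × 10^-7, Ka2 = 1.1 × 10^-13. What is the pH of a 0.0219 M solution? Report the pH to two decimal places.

pH = 4.31

Ka1 ≫ Ka2, so treat the first dissociation as the only significant source of H+.
Ka1 = x²/(0.0219 − x) = 1.1 × 10^-7
x ≈ √(1.1 × 10^-7 × 0.0219) = 4.91 × 10^-5 M
pH = −log(4.91 × 10^-5) = 4.31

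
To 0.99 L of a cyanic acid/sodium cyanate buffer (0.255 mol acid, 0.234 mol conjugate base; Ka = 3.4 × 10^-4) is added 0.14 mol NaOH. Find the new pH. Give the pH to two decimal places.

pH = 3.98

After neutralization: n(HOCN) = 0.115 mol, n(OCN-) = 0.374 mol.
pKa = −log(3.4 × 10^-4) = 3.469
Henderson–Hasselbalch with mole ratio 0.374/0.115: pH = 3.469 + (+0.512)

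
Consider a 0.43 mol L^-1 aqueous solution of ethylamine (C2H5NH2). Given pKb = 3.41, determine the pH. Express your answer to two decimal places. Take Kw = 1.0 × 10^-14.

pH = 12.11

C2H5NH2 + H2O ⇌ C2H5NH3+ + OH-
Kb = 10^(−3.41) = 3.89 × 10^-4
Kb = [OH-]²/(0.43 − [OH-]) = 3.89 × 10^-4
Assume [OH-] ≪ 0.43: [OH-] ≈ √(3.89 × 10^-4 × 0.43) = 1.29 × 10^-2 M
([OH-]/C₀ = 3% < 5%, so the approximation holds.)
pOH = 1.89, so pH = 14.00 − pOH = 12.11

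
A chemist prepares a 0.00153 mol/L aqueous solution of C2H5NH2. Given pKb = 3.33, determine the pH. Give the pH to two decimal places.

C2H5NH2 + H2O ⇌ C2H5NH3+ + OH-
Kb = 10^(−3.33) = 4.68 × 10^-4
From the ICE table, Kb = [OH-]²/(0.00153 − [OH-]) = 4.68 × 10^-4.
The 5% rule fails; solving [OH-]² + Kb·[OH-] − Kb·C₀ = 0 exactly:
[OH-] = [−0.000468 + √(0.000468² + 2.86e-06)]/2 = 6.44 × 10^-4 M
pOH = −log(6.44 × 10^-4) = 3.19; pH = 14.00 − 3.19 = 10.81

pH = 10.81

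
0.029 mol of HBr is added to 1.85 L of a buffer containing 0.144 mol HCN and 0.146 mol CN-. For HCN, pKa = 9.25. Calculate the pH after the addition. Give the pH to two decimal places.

pH = 9.08

Added H+ converts CN- to HCN: HCN → 0.173 mol, CN- → 0.117 mol.
pH = pKa + log([A⁻]/[HA]) = 9.25 + log(0.117/0.173) = 9.25 -0.170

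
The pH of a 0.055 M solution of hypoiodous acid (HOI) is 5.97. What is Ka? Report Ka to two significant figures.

[H+] = 10^(-5.97) = 1.07 × 10^-6 M
At equilibrium [HA] = 0.055 − 1.07 × 10^-6 = 5.50 × 10^-2 M
Ka = [H+][A-]/[HA] = (1.07 × 10^-6)² / 5.50 × 10^-2 = 2.1 × 10^-11

Ka = 2.1 × 10^-11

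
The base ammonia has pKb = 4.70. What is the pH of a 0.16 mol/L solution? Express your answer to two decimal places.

pH = 11.25

NH3 + H2O ⇌ NH4+ + OH-
Kb = 10^(−4.70) = 2.00 × 10^-5
From the ICE table, Kb = x²/(0.16 − x) = 2.00 × 10^-5.
Neglecting x in the denominator: x = √(2.00 × 10^-5 × 0.16) = 1.79 × 10^-3 M
(x/C₀ = 1.1% < 5%, so the approximation holds.)
pOH = −log(1.79 × 10^-3) = 2.75; pH = 14.00 − 2.75 = 11.25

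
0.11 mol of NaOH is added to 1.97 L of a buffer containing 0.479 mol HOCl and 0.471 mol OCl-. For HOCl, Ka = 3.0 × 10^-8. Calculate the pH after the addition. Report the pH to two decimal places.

pH = 7.72

After neutralization: n(HOCl) = 0.369 mol, n(OCl-) = 0.581 mol.
pKa = −log(3.0 × 10^-8) = 7.523
pH = pKa + log([A⁻]/[HA]) = 7.523 + log(0.581/0.369) = 7.523 +0.197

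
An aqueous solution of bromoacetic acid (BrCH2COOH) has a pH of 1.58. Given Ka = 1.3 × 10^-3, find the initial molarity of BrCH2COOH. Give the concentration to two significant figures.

[H+] = 10^(-1.58) = 2.63 × 10^-2 M = x
Ka = x²/(C₀ − x) ⇒ C₀ = x + x²/Ka
C₀ = 2.63 × 10^-2 + (2.63 × 10^-2)²/(1.3 × 10^-3) = 5.58 × 10^-1 M

C₀ = 5.6 × 10^-1 M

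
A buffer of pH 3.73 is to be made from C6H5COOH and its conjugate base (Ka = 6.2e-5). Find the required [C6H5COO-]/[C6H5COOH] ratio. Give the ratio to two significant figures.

ratio = 0.33

pKa = -log(6.2 × 10^-5) = 4.208
pH = pKa + log(r) ⇒ log(r) = 3.73 − 4.208 = -0.478
r = [C6H5COO-]/[C6H5COOH] = 10^(-0.478) = 0.333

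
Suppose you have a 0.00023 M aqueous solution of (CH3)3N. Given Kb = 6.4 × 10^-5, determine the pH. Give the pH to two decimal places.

pH = 9.97

(CH3)3N + H2O ⇌ (CH3)3NH+ + OH-
From the ICE table, Kb = [OH-]²/(0.00023 − [OH-]) = 6.4 × 10^-5.
[OH-] is not negligible relative to C₀; solve [OH-]² + 6.4e-05·[OH-] − 1.47e-08 = 0.
[OH-] = [−6.4e-05 + √(6.4e-05² + 5.89e-08)]/2 = 9.35 × 10^-5 M
pOH = −log(9.35 × 10^-5) = 4.03; pH = 14.00 − 4.03 = 9.97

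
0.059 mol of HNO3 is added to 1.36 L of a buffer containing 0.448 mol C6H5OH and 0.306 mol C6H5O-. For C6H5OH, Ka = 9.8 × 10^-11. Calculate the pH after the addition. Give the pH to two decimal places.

After neutralization: n(C6H5OH) = 0.507 mol, n(C6H5O-) = 0.247 mol.
pKa = −log(9.8 × 10^-11) = 10.009
pH = pKa + log(n_C6H5O-/n_C6H5OH) = 10.009 + log(0.247/0.507) = 10.009 + (-0.312)

pH = 9.70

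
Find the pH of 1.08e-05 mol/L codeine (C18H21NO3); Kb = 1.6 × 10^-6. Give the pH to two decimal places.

C18H21NO3 + H2O ⇌ C18H22NO3+ + OH-
From the ICE table, Kb = x²/(1.08e-05 − x) = 1.6 × 10^-6.
Here C₀/Kb ≈ 6.75, so the small-x approximation fails. Use the quadratic:
x = [−1.6e-06 + √(1.6e-06² + 6.91e-11)]/2 = 3.43 × 10^-6 M
pOH = 5.46, so pH = 14.00 − pOH = 8.54

pH = 8.54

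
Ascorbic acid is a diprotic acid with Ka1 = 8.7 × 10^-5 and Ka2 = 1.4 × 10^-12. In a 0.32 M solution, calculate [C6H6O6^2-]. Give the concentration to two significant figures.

1.4 × 10^-12 M

First ionization gives [H+] ≈ [HC6H6O6-] = 5.28 × 10^-3 M.
Second step: Ka2 = [H+][C6H6O6^2-]/[HC6H6O6-] ≈ [C6H6O6^2-] (since [H+] ≈ [HC6H6O6-]).
So [C6H6O6^2-] ≈ Ka2.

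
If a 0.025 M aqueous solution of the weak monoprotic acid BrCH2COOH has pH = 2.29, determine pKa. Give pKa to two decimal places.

[H+] = 10^(-2.29) = 5.13 × 10^-3 M
At equilibrium [HA] = 0.025 − 5.13 × 10^-3 = 1.99 × 10^-2 M
Ka = [H+][A-]/[HA] = (5.13 × 10^-3)² / 1.99 × 10^-2 = 1.32 × 10^-3
pKa = -log(1.32 × 10^-3) = 2.88

pKa = 2.88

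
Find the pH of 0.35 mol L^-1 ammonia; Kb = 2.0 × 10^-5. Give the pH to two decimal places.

pH = 11.42

NH3 + H2O ⇌ NH4+ + OH-
Let x = [OH-] at equilibrium. Kb = x²/(0.35 − x).
Neglecting x in the denominator: x = √(2.0 × 10^-5 × 0.35) = 2.65 × 10^-3 M
Check: 0.76% ionized — well under 5%, approximation valid.
pOH = 2.58, so pH = 14.00 − pOH = 11.42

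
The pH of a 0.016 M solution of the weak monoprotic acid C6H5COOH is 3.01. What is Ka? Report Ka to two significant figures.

Ka = 6.4 × 10^-5

[H+] = 10^(-3.01) = 9.77 × 10^-4 M
At equilibrium [HA] = 0.016 − 9.77 × 10^-4 = 1.50 × 10^-2 M
Ka = [H+][A-]/[HA] = (9.77 × 10^-4)² / 1.50 × 10^-2 = 6.4 × 10^-5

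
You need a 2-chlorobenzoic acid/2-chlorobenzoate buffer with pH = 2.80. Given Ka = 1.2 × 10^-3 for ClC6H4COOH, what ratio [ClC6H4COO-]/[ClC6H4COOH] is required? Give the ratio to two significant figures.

ratio = 0.76

pKa = -log(1.2 × 10^-3) = 2.921
pH = pKa + log(r) ⇒ log(r) = 2.80 − 2.921 = -0.121
r = [ClC6H4COO-]/[ClC6H4COOH] = 10^(-0.121) = 0.757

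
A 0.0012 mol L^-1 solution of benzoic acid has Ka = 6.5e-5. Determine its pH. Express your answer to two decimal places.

C6H5COOH ⇌ C6H5COO- + H+
Ka = [H+]²/(0.0012 − [H+]) = 6.5 × 10^-5
Here C₀/Ka ≈ 18.5, so the small-[H+] approximation fails. Use the quadratic:
[H+] = (−Ka + √(Ka² + 4·Ka·C₀))/2 = 2.49 × 10^-4 M
pH = −log(2.49 × 10^-4) = 3.60

pH = 3.60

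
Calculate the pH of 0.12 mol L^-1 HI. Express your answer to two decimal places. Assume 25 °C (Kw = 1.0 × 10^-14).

HI is a strong acid and dissociates completely, so [H+] = 0.12 M.
pH = -log(0.12) = 0.92

pH = 0.92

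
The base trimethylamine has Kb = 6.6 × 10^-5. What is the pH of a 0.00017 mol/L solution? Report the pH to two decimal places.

pH = 9.89

(CH3)3N + H2O ⇌ (CH3)3NH+ + OH-
Kb = [OH-]²/(0.00017 − [OH-]) = 6.6 × 10^-5
The 5% rule fails; solving [OH-]² + Kb·[OH-] − Kb·C₀ = 0 exactly:
[OH-] = (−Kb + √(Kb² + 4·Kb·C₀))/2 = 7.79 × 10^-5 M
pOH = −log(7.79 × 10^-5) = 4.11; pH = 14.00 − 4.11 = 9.89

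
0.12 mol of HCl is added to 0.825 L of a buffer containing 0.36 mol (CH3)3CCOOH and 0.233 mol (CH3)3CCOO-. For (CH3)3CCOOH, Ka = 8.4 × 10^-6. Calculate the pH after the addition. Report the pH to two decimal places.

After neutralization: n((CH3)3CCOOH) = 0.48 mol, n((CH3)3CCOO-) = 0.113 mol.
pKa = −log(8.4 × 10^-6) = 5.076
pH = pKa + log([A⁻]/[HA]) = 5.076 + log(0.113/0.48) = 5.076 -0.628

pH = 4.45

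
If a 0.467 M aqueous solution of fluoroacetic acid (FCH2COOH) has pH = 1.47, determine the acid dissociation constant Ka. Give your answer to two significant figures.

Ka = 2.7 × 10^-3

[H+] = 10^(-1.47) = 3.39 × 10^-2 M
At equilibrium [HA] = 0.467 − 3.39 × 10^-2 = 4.33 × 10^-1 M
Ka = [H+][A-]/[HA] = (3.39 × 10^-2)² / 4.33 × 10^-1 = 2.7 × 10^-3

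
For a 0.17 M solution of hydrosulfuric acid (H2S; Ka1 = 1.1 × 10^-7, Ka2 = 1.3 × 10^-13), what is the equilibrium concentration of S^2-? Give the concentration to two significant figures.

1.3 × 10^-13 M

First ionization gives [H+] ≈ [HS-] = 1.37 × 10^-4 M.
Second step: Ka2 = [H+][S^2-]/[HS-] ≈ [S^2-] (since [H+] ≈ [HS-]).
So [S^2-] ≈ Ka2.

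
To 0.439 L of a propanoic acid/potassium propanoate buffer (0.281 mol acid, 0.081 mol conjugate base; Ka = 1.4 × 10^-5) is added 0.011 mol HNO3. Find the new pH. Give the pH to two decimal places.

pH = 4.23

After neutralization: n(CH3CH2COOH) = 0.292 mol, n(CH3CH2COO-) = 0.07 mol.
pKa = −log(1.4 × 10^-5) = 4.854
pH = pKa + log(n_CH3CH2COO-/n_CH3CH2COOH) = 4.854 + log(0.07/0.292) = 4.854 + (-0.620)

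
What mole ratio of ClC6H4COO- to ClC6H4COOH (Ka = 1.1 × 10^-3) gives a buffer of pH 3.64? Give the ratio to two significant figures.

ratio = 4.8

pKa = -log(1.1 × 10^-3) = 2.959
pH = pKa + log(r) ⇒ log(r) = 3.64 − 2.959 = +0.681
r = [ClC6H4COO-]/[ClC6H4COOH] = 10^(+0.681) = 4.8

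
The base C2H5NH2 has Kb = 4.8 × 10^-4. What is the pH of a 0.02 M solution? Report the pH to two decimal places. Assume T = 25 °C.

pH = 11.46

C2H5NH2 + H2O ⇌ C2H5NH3+ + OH-
From the ICE table, Kb = x²/(0.02 − x) = 4.8 × 10^-4.
Here C₀/Kb ≈ 41.7, so the small-x approximation fails. Use the quadratic:
x = [−0.00048 + √(0.00048² + 3.84e-05)]/2 = 2.87 × 10^-3 M
pOH = −log(2.87 × 10^-3) = 2.54; pH = 14.00 − 2.54 = 11.46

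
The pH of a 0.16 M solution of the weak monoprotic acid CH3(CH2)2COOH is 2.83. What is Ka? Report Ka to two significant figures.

[H+] = 10^(-2.83) = 1.48 × 10^-3 M
At equilibrium [HA] = 0.16 − 1.48 × 10^-3 = 1.59 × 10^-1 M
Ka = [H+][A-]/[HA] = (1.48 × 10^-3)² / 1.59 × 10^-1 = 1.4 × 10^-5

Ka = 1.4 × 10^-5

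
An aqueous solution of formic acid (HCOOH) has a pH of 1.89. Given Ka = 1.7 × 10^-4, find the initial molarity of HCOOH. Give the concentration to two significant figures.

[H+] = 10^(-1.89) = 1.29 × 10^-2 M = x
Ka = x²/(C₀ − x) ⇒ C₀ = x + x²/Ka
C₀ = 1.29 × 10^-2 + (1.29 × 10^-2)²/(1.7 × 10^-4) = 9.92 × 10^-1 M

C₀ = 9.9 × 10^-1 M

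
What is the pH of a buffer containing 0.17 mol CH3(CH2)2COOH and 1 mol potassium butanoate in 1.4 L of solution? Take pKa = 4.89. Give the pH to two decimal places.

Using pH = pKa + log([base]/[acid]) with [base]/[acid] = 1/0.17:
pH = 4.89 + (+0.770) = 5.66

pH = 5.66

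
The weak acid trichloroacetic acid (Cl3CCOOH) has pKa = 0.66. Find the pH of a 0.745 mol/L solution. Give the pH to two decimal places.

Cl3CCOOH ⇌ Cl3CCOO- + H+
Ka = 10^(−0.66) = 2.19 × 10^-1
Let x = [H+] at equilibrium. Ka = x²/(0.745 − x).
x is not negligible relative to C₀; solve x² + 0.219·x − 0.163 = 0.
x = (−Ka + √(Ka² + 4·Ka·C₀))/2 = 3.09 × 10^-1 M
pH = −log(3.09 × 10^-1) = 0.51

pH = 0.51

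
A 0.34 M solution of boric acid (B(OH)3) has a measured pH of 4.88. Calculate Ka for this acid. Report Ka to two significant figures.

Ka = 5.1 × 10^-10

[H+] = 10^(-4.88) = 1.32 × 10^-5 M
At equilibrium [HA] = 0.34 − 1.32 × 10^-5 = 3.40 × 10^-1 M
Ka = [H+][A-]/[HA] = (1.32 × 10^-5)² / 3.40 × 10^-1 = 5.1 × 10^-10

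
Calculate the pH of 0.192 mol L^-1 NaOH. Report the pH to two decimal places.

pH = 13.28

NaOH is a strong base; [OH-] = 0.192 M.
pOH = -log(0.192) = 0.72
pH = 14.00 - 0.72 = 13.28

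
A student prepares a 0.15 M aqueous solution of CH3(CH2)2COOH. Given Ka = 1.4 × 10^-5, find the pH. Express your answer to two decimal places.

CH3(CH2)2COOH ⇌ CH3(CH2)2COO- + H+
Ka = [H+]²/(0.15 − [H+]) = 1.4 × 10^-5
Since Ka ≪ C₀, [H+] ≈ √(Ka·C₀) = 1.45 × 10^-3 M.
pH = −log(1.45 × 10^-3) = 2.84

pH = 2.84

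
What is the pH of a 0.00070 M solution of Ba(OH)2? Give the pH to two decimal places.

Ba(OH)2 is a strong base (each formula unit releases 2 OH-); [OH-] = 0.0014 M.
pOH = -log(0.0014) = 2.85
pH = 14.00 - 2.85 = 11.15

pH = 11.15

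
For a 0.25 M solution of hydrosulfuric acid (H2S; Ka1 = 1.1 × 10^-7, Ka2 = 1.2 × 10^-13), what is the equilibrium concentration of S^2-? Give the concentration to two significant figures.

1.2 × 10^-13 M

First ionization gives [H+] ≈ [HS-] = 1.66 × 10^-4 M.
Second step: Ka2 = [H+][S^2-]/[HS-] ≈ [S^2-] (since [H+] ≈ [HS-]).
So [S^2-] ≈ Ka2.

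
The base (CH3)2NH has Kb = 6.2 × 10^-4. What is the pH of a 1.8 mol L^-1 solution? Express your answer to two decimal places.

(CH3)2NH + H2O ⇌ (CH3)2NH2+ + OH-
From the ICE table, Kb = x²/(1.8 − x) = 6.2 × 10^-4.
Since Kb ≪ C₀, x ≈ √(Kb·C₀) = 3.34 × 10^-2 M.
Check: 1.9% ionized — well under 5%, approximation valid.
pOH = −log(3.34 × 10^-2) = 1.48; pH = 14.00 − 1.48 = 12.52

pH = 12.52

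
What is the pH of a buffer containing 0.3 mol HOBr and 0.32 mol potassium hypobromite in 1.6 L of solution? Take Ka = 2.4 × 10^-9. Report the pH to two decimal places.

pH = 8.65

pKa = −log(2.4 × 10^-9) = 8.620
Using pH = pKa + log([base]/[acid]) with [base]/[acid] = 0.32/0.3:
pH = 8.620 + (+0.028) = 8.65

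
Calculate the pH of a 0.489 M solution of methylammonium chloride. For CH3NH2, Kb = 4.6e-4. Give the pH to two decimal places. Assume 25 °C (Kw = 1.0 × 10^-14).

pH = 5.49

CH3NH3+ is the conjugate acid of the weak base CH3NH2.
Ka = Kw/Kb = 1.0×10^-14 / 4.6 × 10^-4 = 2.17 × 10^-11
From the ICE table, Ka = [H+]²/(0.489 − [H+]) = 2.17 × 10^-11.
Since Ka ≪ C₀, [H+] ≈ √(Ka·C₀) = 3.26 × 10^-6 M.
pH = −log[H+] = −log(3.26 × 10^-6) = 5.49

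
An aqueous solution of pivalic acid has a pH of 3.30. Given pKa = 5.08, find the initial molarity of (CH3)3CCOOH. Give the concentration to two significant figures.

[H+] = 10^(-3.30) = 5.01 × 10^-4 M = x
Ka = 10^(−5.08) = 8.32 × 10^-6
Ka = x²/(C₀ − x) ⇒ C₀ = x + x²/Ka
C₀ = 5.01 × 10^-4 + (5.01 × 10^-4)²/(8.32 × 10^-6) = 3.07 × 10^-2 M

C₀ = 3.1 × 10^-2 M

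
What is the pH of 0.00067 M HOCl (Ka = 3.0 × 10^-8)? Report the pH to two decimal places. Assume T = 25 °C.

pH = 5.35

HOCl ⇌ OCl- + H+
Let x = [H+] at equilibrium. Ka = x²/(0.00067 − x).
Assume x ≪ 0.00067: x ≈ √(3.0 × 10^-8 × 0.00067) = 4.48 × 10^-6 M
Check: 0.67% ionized — well under 5%, approximation valid.
pH = −log[H+] = −log(4.48 × 10^-6) = 5.35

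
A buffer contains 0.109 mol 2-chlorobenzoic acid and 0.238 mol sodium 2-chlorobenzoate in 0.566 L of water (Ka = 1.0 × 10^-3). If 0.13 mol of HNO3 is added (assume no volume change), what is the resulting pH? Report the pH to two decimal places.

pH = 2.66

After neutralization: n(ClC6H4COOH) = 0.239 mol, n(ClC6H4COO-) = 0.108 mol.
pKa = −log(1.0 × 10^-3) = 3.000
pH = pKa + log([A⁻]/[HA]) = 3.000 + log(0.108/0.239) = 3.000 -0.345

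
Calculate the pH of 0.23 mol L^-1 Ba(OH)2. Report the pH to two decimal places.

Ba(OH)2 is a strong base (each formula unit releases 2 OH-); [OH-] = 0.46 M.
pOH = -log(0.46) = 0.34
pH = 14.00 - 0.34 = 13.66

pH = 13.66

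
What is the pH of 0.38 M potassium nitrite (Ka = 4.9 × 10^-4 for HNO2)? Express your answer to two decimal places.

NO2- is the conjugate base of the weak acid HNO2.
Kb = Kw/Ka = 1.0×10^-14 / 4.9 × 10^-4 = 2.04 × 10^-11
From the ICE table, Kb = [OH-]²/(0.38 − [OH-]) = 2.04 × 10^-11.
Assume [OH-] ≪ 0.38: [OH-] ≈ √(2.04 × 10^-11 × 0.38) = 2.78 × 10^-6 M
Check: 0.00073% ionized — well under 5%, approximation valid.
pOH = 5.56, so pH = 14.00 − pOH = 8.44

pH = 8.44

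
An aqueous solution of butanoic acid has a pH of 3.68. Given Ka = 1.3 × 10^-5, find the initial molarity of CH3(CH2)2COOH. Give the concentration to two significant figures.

[H+] = 10^(-3.68) = 2.09 × 10^-4 M = x
Ka = x²/(C₀ − x) ⇒ C₀ = x + x²/Ka
C₀ = 2.09 × 10^-4 + (2.09 × 10^-4)²/(1.3 × 10^-5) = 3.57 × 10^-3 M

C₀ = 3.6 × 10^-3 M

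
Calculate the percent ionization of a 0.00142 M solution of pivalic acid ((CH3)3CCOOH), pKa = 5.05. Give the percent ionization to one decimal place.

7.6%

(CH3)3CCOOH ⇌ (CH3)3CCOO- + H+; let x = [H+] at equilibrium.
Ka = 10^(−5.05) = 8.91 × 10^-6
Solve x² + 8.91e-06x − 1.27e-08 = 0 → x = 1.08 × 10^-4 M
% ionization = x/C₀ × 100% = 1.08 × 10^-4/0.00142 × 100% = 7.6%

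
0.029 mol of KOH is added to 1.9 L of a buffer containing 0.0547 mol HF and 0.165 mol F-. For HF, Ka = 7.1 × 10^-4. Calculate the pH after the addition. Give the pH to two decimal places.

pH = 4.03

OH- converts HF to F-: HF → 0.0257 mol, F- → 0.194 mol.
pKa = −log(7.1 × 10^-4) = 3.149
pH = pKa + log(n_F-/n_HF) = 3.149 + log(0.194/0.0257) = 3.149 + (+0.878)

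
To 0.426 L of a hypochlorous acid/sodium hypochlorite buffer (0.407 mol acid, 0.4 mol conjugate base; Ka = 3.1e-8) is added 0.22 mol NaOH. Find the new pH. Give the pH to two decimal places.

After neutralization: n(HOCl) = 0.187 mol, n(OCl-) = 0.62 mol.
pKa = −log(3.1 × 10^-8) = 7.509
pH = pKa + log([A⁻]/[HA]) = 7.509 + log(0.62/0.187) = 7.509 +0.521

pH = 8.03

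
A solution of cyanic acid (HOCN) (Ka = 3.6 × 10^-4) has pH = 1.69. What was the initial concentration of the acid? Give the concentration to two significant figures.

C₀ = 1.2 M

[H+] = 10^(-1.69) = 2.04 × 10^-2 M = x
Ka = x²/(C₀ − x) ⇒ C₀ = x + x²/Ka
C₀ = 2.04 × 10^-2 + (2.04 × 10^-2)²/(3.6 × 10^-4) = 1.18 M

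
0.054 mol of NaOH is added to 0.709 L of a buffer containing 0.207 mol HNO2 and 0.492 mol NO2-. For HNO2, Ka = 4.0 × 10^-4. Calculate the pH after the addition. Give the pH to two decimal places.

OH- converts HNO2 to NO2-: HNO2 → 0.153 mol, NO2- → 0.546 mol.
pKa = −log(4.0 × 10^-4) = 3.398
pH = pKa + log([A⁻]/[HA]) = 3.398 + log(0.546/0.153) = 3.398 +0.553

pH = 3.95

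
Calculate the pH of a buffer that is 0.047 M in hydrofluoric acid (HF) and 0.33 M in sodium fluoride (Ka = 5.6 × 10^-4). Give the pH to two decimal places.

pH = 4.10

pKa = −log(5.6 × 10^-4) = 3.252
Henderson–Hasselbalch: pH = pKa + log([F-]/[HF]) = 3.252 + log(0.33/0.047)
pH = 3.252 + (+0.846) = 4.10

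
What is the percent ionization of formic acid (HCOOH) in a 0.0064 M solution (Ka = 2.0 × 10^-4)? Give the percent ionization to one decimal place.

16.2%

HCOOH ⇌ HCOO- + H+; let x = [H+] at equilibrium.
Solve x² + 0.0002x − 1.28e-06 = 0 → x = 1.04 × 10^-3 M
% ionization = x/C₀ × 100% = 1.04 × 10^-3/0.0064 × 100% = 16.2%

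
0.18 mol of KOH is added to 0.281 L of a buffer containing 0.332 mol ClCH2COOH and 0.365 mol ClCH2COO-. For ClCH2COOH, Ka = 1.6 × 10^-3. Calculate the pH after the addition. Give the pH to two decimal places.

After neutralization: n(ClCH2COOH) = 0.152 mol, n(ClCH2COO-) = 0.545 mol.
pKa = −log(1.6 × 10^-3) = 2.796
pH = pKa + log(n_ClCH2COO-/n_ClCH2COOH) = 2.796 + log(0.545/0.152) = 2.796 + (+0.555)

pH = 3.35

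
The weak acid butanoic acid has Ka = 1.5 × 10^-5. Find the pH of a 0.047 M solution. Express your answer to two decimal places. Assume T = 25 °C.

CH3(CH2)2COOH ⇌ CH3(CH2)2COO- + H+
Ka = [H+]²/(0.047 − [H+]) = 1.5 × 10^-5
Assume [H+] ≪ 0.047: [H+] ≈ √(1.5 × 10^-5 × 0.047) = 8.40 × 10^-4 M
([H+]/C₀ = 1.8% < 5%, so the approximation holds.)
pH = −log[H+] = −log(8.40 × 10^-4) = 3.08

pH = 3.08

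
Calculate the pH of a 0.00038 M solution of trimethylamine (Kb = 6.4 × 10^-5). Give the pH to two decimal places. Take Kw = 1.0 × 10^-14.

pH = 10.10

(CH3)3N + H2O ⇌ (CH3)3NH+ + OH-
Kb = [OH-]²/(0.00038 − [OH-]) = 6.4 × 10^-5
[OH-] is not negligible relative to C₀; solve [OH-]² + 6.4e-05·[OH-] − 2.43e-08 = 0.
[OH-] = [−6.4e-05 + √(6.4e-05² + 9.73e-08)]/2 = 1.27 × 10^-4 M
pOH = 3.90, so pH = 14.00 − pOH = 10.10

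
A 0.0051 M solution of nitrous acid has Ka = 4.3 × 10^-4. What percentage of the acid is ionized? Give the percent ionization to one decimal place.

25.1%

HNO2 ⇌ NO2- + H+; let x = [H+] at equilibrium.
Solve x² + 0.00043x − 2.19e-06 = 0 → x = 1.28 × 10^-3 M
Fraction ionized = 1.28 × 10^-3 / 0.0051 = 0.2510 → 25.1%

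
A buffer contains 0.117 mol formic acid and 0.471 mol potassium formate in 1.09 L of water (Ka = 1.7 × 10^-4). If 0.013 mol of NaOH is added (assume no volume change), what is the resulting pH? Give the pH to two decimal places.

OH- converts HCOOH to HCOO-: HCOOH → 0.104 mol, HCOO- → 0.484 mol.
pKa = −log(1.7 × 10^-4) = 3.770
pH = pKa + log(n_HCOO-/n_HCOOH) = 3.770 + log(0.484/0.104) = 3.770 + (+0.668)

pH = 4.44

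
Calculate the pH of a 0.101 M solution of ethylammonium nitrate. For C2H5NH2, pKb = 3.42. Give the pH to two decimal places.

pH = 5.79

C2H5NH3+ is the conjugate acid of the weak base C2H5NH2.
Kb = 10^(−3.42) = 3.80 × 10^-4
Ka = Kw/Kb = 1.0×10^-14 / 3.80 × 10^-4 = 2.63 × 10^-11
Ka = x²/(0.101 − x) = 2.63 × 10^-11
Since Ka ≪ C₀, x ≈ √(Ka·C₀) = 1.63 × 10^-6 M.
pH = −log[H+] = −log(1.63 × 10^-6) = 5.79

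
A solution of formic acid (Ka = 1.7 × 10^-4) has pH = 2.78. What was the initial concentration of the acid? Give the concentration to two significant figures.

[H+] = 10^(-2.78) = 1.66 × 10^-3 M = x
Ka = x²/(C₀ − x) ⇒ C₀ = x + x²/Ka
C₀ = 1.66 × 10^-3 + (1.66 × 10^-3)²/(1.7 × 10^-4) = 1.79 × 10^-2 M

C₀ = 1.8 × 10^-2 M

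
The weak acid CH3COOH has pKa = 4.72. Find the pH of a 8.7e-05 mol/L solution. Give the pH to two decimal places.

pH = 4.49

CH3COOH ⇌ CH3COO- + H+
Ka = 10^(−4.72) = 1.91 × 10^-5
Let x = [H+] at equilibrium. Ka = x²/(8.7e-05 − x).
The 5% rule fails; solving x² + Ka·x − Ka·C₀ = 0 exactly:
x = (−Ka + √(Ka² + 4·Ka·C₀))/2 = 3.23 × 10^-5 M
pH = −log[H+] = −log(3.23 × 10^-5) = 4.49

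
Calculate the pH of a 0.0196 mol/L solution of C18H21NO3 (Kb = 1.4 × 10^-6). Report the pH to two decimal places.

C18H21NO3 + H2O ⇌ C18H22NO3+ + OH-
Kb = x²/(0.0196 − x) = 1.4 × 10^-6
Neglecting x in the denominator: x = √(1.4 × 10^-6 × 0.0196) = 1.66 × 10^-4 M
Check: 0.85% ionized — well under 5%, approximation valid.
pOH = 3.78, so pH = 14.00 − pOH = 10.22

pH = 10.22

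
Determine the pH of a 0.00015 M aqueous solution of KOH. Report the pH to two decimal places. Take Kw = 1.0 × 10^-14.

pH = 10.18

KOH is a strong base; [OH-] = 0.00015 M.
pOH = -log(0.00015) = 3.82
pH = 14.00 - 3.82 = 10.18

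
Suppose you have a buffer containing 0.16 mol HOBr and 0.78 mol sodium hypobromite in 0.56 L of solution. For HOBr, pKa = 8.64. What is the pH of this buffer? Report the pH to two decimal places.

Using pH = pKa + log([base]/[acid]) with [base]/[acid] = 0.78/0.16:
pH = 8.64 + (+0.688) = 9.33

pH = 9.33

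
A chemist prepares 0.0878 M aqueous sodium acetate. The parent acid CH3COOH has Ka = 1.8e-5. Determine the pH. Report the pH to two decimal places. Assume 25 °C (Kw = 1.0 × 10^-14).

CH3COO- is the conjugate base of the weak acid CH3COOH.
Kb = Kw/Ka = 1.0×10^-14 / 1.8 × 10^-5 = 5.56 × 10^-10
Let x = [OH-] at equilibrium. Kb = x²/(0.0878 − x).
Since Kb ≪ C₀, x ≈ √(Kb·C₀) = 6.99 × 10^-6 M.
pOH = −log(6.99 × 10^-6) = 5.16; pH = 14.00 − 5.16 = 8.84

pH = 8.84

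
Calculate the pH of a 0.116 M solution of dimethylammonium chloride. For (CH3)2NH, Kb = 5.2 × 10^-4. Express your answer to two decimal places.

(CH3)2NH2+ is the conjugate acid of the weak base (CH3)2NH.
Ka = Kw/Kb = 1.0×10^-14 / 5.2 × 10^-4 = 1.92 × 10^-11
Let x = [H+] at equilibrium. Ka = x²/(0.116 − x).
Since Ka ≪ C₀, x ≈ √(Ka·C₀) = 1.49 × 10^-6 M.
Check: 0.0013% ionized — well under 5%, approximation valid.
pH = −log[H+] = −log(1.49 × 10^-6) = 5.83

pH = 5.83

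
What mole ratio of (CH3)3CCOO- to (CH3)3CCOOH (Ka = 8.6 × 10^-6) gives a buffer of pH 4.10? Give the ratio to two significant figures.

ratio = 0.11

pKa = -log(8.6 × 10^-6) = 5.066
pH = pKa + log(r) ⇒ log(r) = 4.10 − 5.066 = -0.966
r = [(CH3)3CCOO-]/[(CH3)3CCOOH] = 10^(-0.966) = 0.108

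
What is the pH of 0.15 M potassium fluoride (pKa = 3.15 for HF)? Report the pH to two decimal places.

F- is the conjugate base of the weak acid HF.
Ka = 10^(−3.15) = 7.08 × 10^-4
Kb = Kw/Ka = 1.0×10^-14 / 7.08 × 10^-4 = 1.41 × 10^-11
Kb = [OH-]²/(0.15 − [OH-]) = 1.41 × 10^-11
Since Kb ≪ C₀, [OH-] ≈ √(Kb·C₀) = 1.45 × 10^-6 M.
Check: 0.00097% ionized — well under 5%, approximation valid.
pOH = −log(1.45 × 10^-6) = 5.84; pH = 14.00 − 5.84 = 8.16

pH = 8.16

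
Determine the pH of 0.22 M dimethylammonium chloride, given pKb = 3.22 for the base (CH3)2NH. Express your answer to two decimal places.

pH = 5.72

(CH3)2NH2+ is the conjugate acid of the weak base (CH3)2NH.
Kb = 10^(−3.22) = 6.03 × 10^-4
Ka = Kw/Kb = 1.0×10^-14 / 6.03 × 10^-4 = 1.66 × 10^-11
Ka = [H+]²/(0.22 − [H+]) = 1.66 × 10^-11
Neglecting [H+] in the denominator: [H+] = √(1.66 × 10^-11 × 0.22) = 1.91 × 10^-6 M
Check: 0.00087% ionized — well under 5%, approximation valid.
pH = −log(1.91 × 10^-6) = 5.72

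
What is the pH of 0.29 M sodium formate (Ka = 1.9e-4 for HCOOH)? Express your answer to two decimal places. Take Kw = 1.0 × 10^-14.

pH = 8.59

HCOO- is the conjugate base of the weak acid HCOOH.
Kb = Kw/Ka = 1.0×10^-14 / 1.9 × 10^-4 = 5.26 × 10^-11
Kb = [OH-]²/(0.29 − [OH-]) = 5.26 × 10^-11
Neglecting [OH-] in the denominator: [OH-] = √(5.26 × 10^-11 × 0.29) = 3.91 × 10^-6 M
Check: 0.0013% ionized — well under 5%, approximation valid.
pOH = −log(3.91 × 10^-6) = 5.41; pH = 14.00 − 5.41 = 8.59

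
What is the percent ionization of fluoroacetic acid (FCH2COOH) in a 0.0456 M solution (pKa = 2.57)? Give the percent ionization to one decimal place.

21.5%

FCH2COOH ⇌ FCH2COO- + H+; let x = [H+] at equilibrium.
Ka = 10^(−2.57) = 2.69 × 10^-3
Ka = x²/(C₀ − x); solving the quadratic gives x = 9.81 × 10^-3 M.
Fraction ionized = 9.81 × 10^-3 / 0.0456 = 0.2151 → 21.5%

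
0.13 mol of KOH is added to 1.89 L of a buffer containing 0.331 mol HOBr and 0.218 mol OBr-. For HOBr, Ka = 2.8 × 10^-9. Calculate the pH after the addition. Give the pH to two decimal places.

pH = 8.79

OH- converts HOBr to OBr-: HOBr → 0.201 mol, OBr- → 0.348 mol.
pKa = −log(2.8 × 10^-9) = 8.553
pH = pKa + log(n_OBr-/n_HOBr) = 8.553 + log(0.348/0.201) = 8.553 + (+0.238)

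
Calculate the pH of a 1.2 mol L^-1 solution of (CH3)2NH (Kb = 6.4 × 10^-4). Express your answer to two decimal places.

pH = 12.44

(CH3)2NH + H2O ⇌ (CH3)2NH2+ + OH-
Kb = [OH-]²/(1.2 − [OH-]) = 6.4 × 10^-4
Since Kb ≪ C₀, [OH-] ≈ √(Kb·C₀) = 2.77 × 10^-2 M.
Check: 2.3% ionized — well under 5%, approximation valid.
pOH = 1.56, so pH = 14.00 − pOH = 12.44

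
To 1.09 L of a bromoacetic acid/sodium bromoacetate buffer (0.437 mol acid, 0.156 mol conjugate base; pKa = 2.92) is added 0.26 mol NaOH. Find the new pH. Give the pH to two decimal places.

OH- converts BrCH2COOH to BrCH2COO-: BrCH2COOH → 0.177 mol, BrCH2COO- → 0.416 mol.
pH = pKa + log([A⁻]/[HA]) = 2.92 + log(0.416/0.177) = 2.92 +0.371

pH = 3.29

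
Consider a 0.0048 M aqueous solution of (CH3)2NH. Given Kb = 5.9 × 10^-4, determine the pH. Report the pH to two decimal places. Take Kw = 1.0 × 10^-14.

pH = 11.15

(CH3)2NH + H2O ⇌ (CH3)2NH2+ + OH-
From the ICE table, Kb = [OH-]²/(0.0048 − [OH-]) = 5.9 × 10^-4.
The 5% rule fails; solving [OH-]² + Kb·[OH-] − Kb·C₀ = 0 exactly:
[OH-] = (−Kb + √(Kb² + 4·Kb·C₀))/2 = 1.41 × 10^-3 M
pOH = −log(1.41 × 10^-3) = 2.85; pH = 14.00 − 2.85 = 11.15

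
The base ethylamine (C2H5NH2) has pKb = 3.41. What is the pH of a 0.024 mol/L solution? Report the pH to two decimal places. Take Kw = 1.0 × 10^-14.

C2H5NH2 + H2O ⇌ C2H5NH3+ + OH-
Kb = 10^(−3.41) = 3.89 × 10^-4
Kb = [OH-]²/(0.024 − [OH-]) = 3.89 × 10^-4
Here C₀/Kb ≈ 61.7, so the small-[OH-] approximation fails. Use the quadratic:
[OH-] = (−Kb + √(Kb² + 4·Kb·C₀))/2 = 2.87 × 10^-3 M
pOH = −log(2.87 × 10^-3) = 2.54; pH = 14.00 − 2.54 = 11.46

pH = 11.46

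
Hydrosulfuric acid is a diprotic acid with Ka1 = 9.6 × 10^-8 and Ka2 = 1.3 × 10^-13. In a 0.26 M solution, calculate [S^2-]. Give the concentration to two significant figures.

First ionization gives [H+] ≈ [HS-] = 1.58 × 10^-4 M.
Second step: Ka2 = [H+][S^2-]/[HS-] ≈ [S^2-] (since [H+] ≈ [HS-]).
So [S^2-] ≈ Ka2.

1.3 × 10^-13 M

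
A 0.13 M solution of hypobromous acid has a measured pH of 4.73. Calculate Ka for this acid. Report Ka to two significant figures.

Ka = 2.7 × 10^-9

[H+] = 10^(-4.73) = 1.86 × 10^-5 M
At equilibrium [HA] = 0.13 − 1.86 × 10^-5 = 1.30 × 10^-1 M
Ka = [H+][A-]/[HA] = (1.86 × 10^-5)² / 1.30 × 10^-1 = 2.7 × 10^-9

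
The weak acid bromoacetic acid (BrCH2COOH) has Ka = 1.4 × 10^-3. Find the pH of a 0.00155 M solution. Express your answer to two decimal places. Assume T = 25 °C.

pH = 3.03

BrCH2COOH ⇌ BrCH2COO- + H+
Let x = [H+] at equilibrium. Ka = x²/(0.00155 − x).
The 5% rule fails; solving x² + Ka·x − Ka·C₀ = 0 exactly:
x = [−0.0014 + √(0.0014² + 8.68e-06)]/2 = 9.31 × 10^-4 M
pH = −log[H+] = −log(9.31 × 10^-4) = 3.03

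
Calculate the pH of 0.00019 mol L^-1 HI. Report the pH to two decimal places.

pH = 3.72

HI is a strong acid and dissociates completely, so [H+] = 0.00019 M.
pH = -log(0.00019) = 3.72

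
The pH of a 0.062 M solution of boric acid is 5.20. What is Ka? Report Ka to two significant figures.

Ka = 6.4 × 10^-10

[H+] = 10^(-5.20) = 6.31 × 10^-6 M
At equilibrium [HA] = 0.062 − 6.31 × 10^-6 = 6.20 × 10^-2 M
Ka = [H+][A-]/[HA] = (6.31 × 10^-6)² / 6.20 × 10^-2 = 6.4 × 10^-10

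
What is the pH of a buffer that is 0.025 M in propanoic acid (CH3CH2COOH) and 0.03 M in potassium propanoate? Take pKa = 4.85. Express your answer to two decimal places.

pH = 4.93

Henderson–Hasselbalch: pH = pKa + log([CH3CH2COO-]/[CH3CH2COOH]) = 4.85 + log(0.03/0.025)
pH = 4.85 + (+0.079) = 4.93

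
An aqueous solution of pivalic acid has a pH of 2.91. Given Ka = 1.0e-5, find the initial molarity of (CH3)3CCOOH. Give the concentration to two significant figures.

C₀ = 1.5 × 10^-1 M

[H+] = 10^(-2.91) = 1.23 × 10^-3 M = x
Ka = x²/(C₀ − x) ⇒ C₀ = x + x²/Ka
C₀ = 1.23 × 10^-3 + (1.23 × 10^-3)²/(1.0 × 10^-5) = 1.53 × 10^-1 M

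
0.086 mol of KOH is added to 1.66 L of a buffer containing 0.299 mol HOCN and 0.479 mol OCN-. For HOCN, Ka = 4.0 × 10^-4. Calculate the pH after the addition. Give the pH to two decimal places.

pH = 3.82

OH- converts HOCN to OCN-: HOCN → 0.213 mol, OCN- → 0.565 mol.
pKa = −log(4.0 × 10^-4) = 3.398
Henderson–Hasselbalch with mole ratio 0.565/0.213: pH = 3.398 + (+0.424)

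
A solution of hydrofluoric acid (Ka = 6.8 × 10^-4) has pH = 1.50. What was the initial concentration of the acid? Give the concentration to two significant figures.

[H+] = 10^(-1.50) = 3.16 × 10^-2 M = x
Ka = x²/(C₀ − x) ⇒ C₀ = x + x²/Ka
C₀ = 3.16 × 10^-2 + (3.16 × 10^-2)²/(6.8 × 10^-4) = 1.50 M

C₀ = 1.5 M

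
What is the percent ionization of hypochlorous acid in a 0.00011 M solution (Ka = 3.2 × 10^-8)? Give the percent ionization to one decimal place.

HOCl ⇌ OCl- + H+; let x = [H+] at equilibrium.
x ≈ √(Ka·C₀) = √(3.2 × 10^-8 × 0.00011) = 1.88 × 10^-6 M
% ionization = x/C₀ × 100% = 1.88 × 10^-6/0.00011 × 100% = 1.7%

1.7%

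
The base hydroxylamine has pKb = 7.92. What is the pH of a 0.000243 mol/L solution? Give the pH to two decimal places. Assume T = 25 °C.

NH2OH + H2O ⇌ NH3OH+ + OH-
Kb = 10^(−7.92) = 1.20 × 10^-8
Kb = x²/(0.000243 − x) = 1.20 × 10^-8
Assume x ≪ 0.000243: x ≈ √(1.20 × 10^-8 × 0.000243) = 1.71 × 10^-6 M
(x/C₀ = 0.7% < 5%, so the approximation holds.)
pOH = 5.77, so pH = 14.00 − pOH = 8.23

pH = 8.23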